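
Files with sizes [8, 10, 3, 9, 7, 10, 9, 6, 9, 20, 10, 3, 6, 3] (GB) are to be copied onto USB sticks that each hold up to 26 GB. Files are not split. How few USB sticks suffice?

5

Total = 20 + 10 + 10 + 10 + 9 + 9 + 9 + 8 + 7 + 6 + 6 + 3 + 3 + 3 = 113 GB.
Lower bound: ⌈113/26⌉ = 5 USB sticks.
A packing using 5 USB sticks:
  USB stick 1: 20 + 6 = 26
  USB stick 2: 10 + 10 + 6 = 26
  USB stick 3: 10 + 9 + 7 = 26
  USB stick 4: 9 + 9 + 8 = 26
  USB stick 5: 3 + 3 + 3 = 9
This matches the lower bound, so 5 is optimal.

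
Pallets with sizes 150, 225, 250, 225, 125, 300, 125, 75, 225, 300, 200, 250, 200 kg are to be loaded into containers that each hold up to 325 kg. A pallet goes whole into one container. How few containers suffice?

10

Total = 300 + 300 + 250 + 250 + 225 + 225 + 225 + 200 + 200 + 150 + 125 + 125 + 75 = 2650 kg.
Lower bound: ⌈2650/325⌉ = 9 containers.
A packing using 10 containers:
  container 1: 300 = 300
  container 2: 300 = 300
  container 3: 250 + 75 = 325
  container 4: 250 = 250
  container 5: 225 = 225
  container 6: 225 = 225
  container 7: 225 = 225
  container 8: 200 + 125 = 325
  container 9: 200 + 125 = 325
  container 10: 150 = 150
No arrangement into 9 containers stays within capacity, so 10 is optimal.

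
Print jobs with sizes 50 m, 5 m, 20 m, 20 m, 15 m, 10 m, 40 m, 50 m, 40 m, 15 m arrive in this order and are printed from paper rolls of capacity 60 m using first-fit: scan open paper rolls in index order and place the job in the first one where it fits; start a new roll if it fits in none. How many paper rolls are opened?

5

  50 → roll 1 (new)  [load 50/60]
  5 → roll 1  [load 55/60]
  20 → roll 2 (new)  [load 20/60]
  20 → roll 2  [load 40/60]
  15 → roll 2  [load 55/60]
  10 → roll 3 (new)  [load 10/60]
  40 → roll 3  [load 50/60]
  50 → roll 4 (new)  [load 50/60]
  40 → roll 5 (new)  [load 40/60]
  15 → roll 5  [load 55/60]
5 paper rolls opened.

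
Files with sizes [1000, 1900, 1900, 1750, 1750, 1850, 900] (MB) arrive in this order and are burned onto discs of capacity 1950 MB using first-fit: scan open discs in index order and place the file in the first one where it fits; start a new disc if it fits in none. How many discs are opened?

6

  1000 → disc 1 (new)  [load 1000/1950]
  1900 → disc 2 (new)  [load 1900/1950]
  1900 → disc 3 (new)  [load 1900/1950]
  1750 → disc 4 (new)  [load 1750/1950]
  1750 → disc 5 (new)  [load 1750/1950]
  1850 → disc 6 (new)  [load 1850/1950]
  900 → disc 1  [load 1900/1950]
6 discs opened.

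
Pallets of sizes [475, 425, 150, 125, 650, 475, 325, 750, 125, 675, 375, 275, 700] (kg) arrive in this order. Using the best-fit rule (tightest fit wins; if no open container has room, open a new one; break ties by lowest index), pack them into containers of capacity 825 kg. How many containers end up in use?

8

  475 → container 1 (new)  [load 475/825]
  425 → container 2 (new)  [load 425/825]
  150 → container 1  [load 625/825]
  125 → container 1  [load 750/825]
  650 → container 3 (new)  [load 650/825]
  475 → container 4 (new)  [load 475/825]
  325 → container 4  [load 800/825]
  750 → container 5 (new)  [load 750/825]
  125 → container 3  [load 775/825]
  675 → container 6 (new)  [load 675/825]
  375 → container 2  [load 800/825]
  275 → container 7 (new)  [load 275/825]
  700 → container 8 (new)  [load 700/825]
8 containers opened.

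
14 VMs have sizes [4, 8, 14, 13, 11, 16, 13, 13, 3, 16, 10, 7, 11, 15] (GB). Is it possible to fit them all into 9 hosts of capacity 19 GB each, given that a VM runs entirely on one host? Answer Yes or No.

No

Total = 154 GB; ⌈154/19⌉ = 9.
10 VMs each exceed half the capacity and cannot share a host, forcing at least 10 hosts.
At least 10 hosts are required, but only 9 are allowed.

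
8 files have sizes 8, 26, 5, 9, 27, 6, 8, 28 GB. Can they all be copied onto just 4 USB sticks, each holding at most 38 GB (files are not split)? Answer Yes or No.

A valid assignment using 4 USB sticks:
  USB stick 1: 28 + 9 = 37
  USB stick 2: 27 + 8 = 35
  USB stick 3: 26 + 8 = 34
  USB stick 4: 6 + 5 = 11
Every load is within 38 GB, so 4 USB sticks suffice.

Yes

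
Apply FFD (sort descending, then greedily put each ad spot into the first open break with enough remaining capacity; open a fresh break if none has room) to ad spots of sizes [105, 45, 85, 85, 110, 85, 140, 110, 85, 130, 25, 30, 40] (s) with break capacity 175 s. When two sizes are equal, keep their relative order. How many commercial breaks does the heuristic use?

Sorted descending: 140, 130, 110, 110, 105, 85, 85, 85, 85, 45, 40, 30, 25.
  140 → break 1 (new)  [load 140/175]
  130 → break 2 (new)  [load 130/175]
  110 → break 3 (new)  [load 110/175]
  110 → break 4 (new)  [load 110/175]
  105 → break 5 (new)  [load 105/175]
  85 → break 6 (new)  [load 85/175]
  85 → break 6  [load 170/175]
  85 → break 7 (new)  [load 85/175]
  85 → break 7  [load 170/175]
  45 → break 2  [load 175/175]
  40 → break 3  [load 150/175]
  30 → break 1  [load 170/175]
  25 → break 3  [load 175/175]
7 commercial breaks opened.

7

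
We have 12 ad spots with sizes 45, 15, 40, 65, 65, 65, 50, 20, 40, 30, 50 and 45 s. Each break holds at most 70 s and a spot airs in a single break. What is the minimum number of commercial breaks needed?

9

Total = 65 + 65 + 65 + 50 + 50 + 45 + 45 + 40 + 40 + 30 + 20 + 15 = 530 s.
Lower bound: ⌈530/70⌉ = 8 commercial breaks.
Also, 9 ad spots each exceed 35 s, and no two of those can share a break, so at least 9 commercial breaks are needed.
A packing using 9 commercial breaks:
  break 1: 65 = 65
  break 2: 65 = 65
  break 3: 65 = 65
  break 4: 50 + 20 = 70
  break 5: 50 + 15 = 65
  break 6: 45 = 45
  break 7: 45 = 45
  break 8: 40 + 30 = 70
  break 9: 40 = 40
This matches the lower bound, so 9 is optimal.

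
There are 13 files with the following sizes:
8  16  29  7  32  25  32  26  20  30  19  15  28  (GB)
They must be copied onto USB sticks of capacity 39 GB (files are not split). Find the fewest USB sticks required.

Total = 32 + 32 + 30 + 29 + 28 + 26 + 25 + 20 + 19 + 16 + 15 + 8 + 7 = 287 GB.
Lower bound: ⌈287/39⌉ = 8 USB sticks.
A packing using 9 USB sticks:
  USB stick 1: 32 + 7 = 39
  USB stick 2: 32 = 32
  USB stick 3: 30 + 8 = 38
  USB stick 4: 29 = 29
  USB stick 5: 28 = 28
  USB stick 6: 26 = 26
  USB stick 7: 25 = 25
  USB stick 8: 20 + 19 = 39
  USB stick 9: 16 + 15 = 31
No arrangement into 8 USB sticks stays within capacity, so 9 is optimal.

9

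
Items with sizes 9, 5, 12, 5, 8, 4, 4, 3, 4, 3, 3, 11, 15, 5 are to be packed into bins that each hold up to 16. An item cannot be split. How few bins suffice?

6

Total = 15 + 12 + 11 + 9 + 8 + 5 + 5 + 5 + 4 + 4 + 4 + 3 + 3 + 3 = 91.
Lower bound: ⌈91/16⌉ = 6 bins.
A packing using 6 bins:
  bin 1: 15 = 15
  bin 2: 12 + 4 = 16
  bin 3: 11 + 5 = 16
  bin 4: 9 + 5 = 14
  bin 5: 8 + 5 + 3 = 16
  bin 6: 4 + 4 + 3 + 3 = 14
This matches the lower bound, so 6 is optimal.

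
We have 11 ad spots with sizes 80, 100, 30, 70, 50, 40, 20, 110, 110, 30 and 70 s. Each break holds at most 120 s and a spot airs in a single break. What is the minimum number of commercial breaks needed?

Total = 110 + 110 + 100 + 80 + 70 + 70 + 50 + 40 + 30 + 30 + 20 = 710 s.
Lower bound: ⌈710/120⌉ = 6 commercial breaks.
A packing using 7 commercial breaks:
  break 1: 110 = 110
  break 2: 110 = 110
  break 3: 100 + 20 = 120
  break 4: 80 + 40 = 120
  break 5: 70 + 50 = 120
  break 6: 70 + 30 = 100
  break 7: 30 = 30
No arrangement into 6 commercial breaks stays within capacity, so 7 is optimal.

7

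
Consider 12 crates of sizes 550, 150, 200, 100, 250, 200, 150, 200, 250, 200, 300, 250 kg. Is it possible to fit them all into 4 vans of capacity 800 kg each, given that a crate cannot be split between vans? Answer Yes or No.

A valid assignment using 4 vans:
  van 1: 550 + 250 = 800
  van 2: 300 + 250 + 250 = 800
  van 3: 200 + 200 + 200 + 200 = 800
  van 4: 150 + 150 + 100 = 400
Every load is within 800 kg, so 4 vans suffice.

Yes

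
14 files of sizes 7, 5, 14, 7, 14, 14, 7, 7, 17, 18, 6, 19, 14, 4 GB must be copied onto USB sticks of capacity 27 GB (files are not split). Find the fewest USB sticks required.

7

Total = 19 + 18 + 17 + 14 + 14 + 14 + 14 + 7 + 7 + 7 + 7 + 6 + 5 + 4 = 153 GB.
Lower bound: ⌈153/27⌉ = 6 USB sticks.
Also, 7 files each exceed 27/2 GB, and no two of those can share a USB stick, so at least 7 USB sticks are needed.
A packing using 7 USB sticks:
  USB stick 1: 19 + 7 = 26
  USB stick 2: 18 + 7 = 25
  USB stick 3: 17 + 7 = 24
  USB stick 4: 14 + 7 + 6 = 27
  USB stick 5: 14 + 5 + 4 = 23
  USB stick 6: 14 = 14
  USB stick 7: 14 = 14
This matches the lower bound, so 7 is optimal.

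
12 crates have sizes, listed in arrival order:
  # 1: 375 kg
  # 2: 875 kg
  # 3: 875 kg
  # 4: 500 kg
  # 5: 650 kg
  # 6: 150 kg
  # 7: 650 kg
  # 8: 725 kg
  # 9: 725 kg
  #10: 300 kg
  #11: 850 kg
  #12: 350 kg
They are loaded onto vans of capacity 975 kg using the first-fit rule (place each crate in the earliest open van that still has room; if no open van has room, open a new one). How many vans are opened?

  375 → van 1 (new)  [load 375/975]
  875 → van 2 (new)  [load 875/975]
  875 → van 3 (new)  [load 875/975]
  500 → van 1  [load 875/975]
  650 → van 4 (new)  [load 650/975]
  150 → van 4  [load 800/975]
  650 → van 5 (new)  [load 650/975]
  725 → van 6 (new)  [load 725/975]
  725 → van 7 (new)  [load 725/975]
  300 → van 5  [load 950/975]
  850 → van 8 (new)  [load 850/975]
  350 → van 9 (new)  [load 350/975]
9 vans opened.

9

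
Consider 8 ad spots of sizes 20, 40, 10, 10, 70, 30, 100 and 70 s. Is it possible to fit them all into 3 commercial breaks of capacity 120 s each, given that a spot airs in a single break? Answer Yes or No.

Yes

A valid assignment using 3 commercial breaks:
  break 1: 100 + 20 = 120
  break 2: 70 + 40 + 10 = 120
  break 3: 70 + 30 + 10 = 110
Every load is within 120 s, so 3 commercial breaks suffice.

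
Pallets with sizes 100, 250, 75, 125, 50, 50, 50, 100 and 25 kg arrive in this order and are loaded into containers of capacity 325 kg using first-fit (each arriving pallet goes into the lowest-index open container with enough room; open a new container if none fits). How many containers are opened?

3

  100 → container 1 (new)  [load 100/325]
  250 → container 2 (new)  [load 250/325]
  75 → container 1  [load 175/325]
  125 → container 1  [load 300/325]
  50 → container 2  [load 300/325]
  50 → container 3 (new)  [load 50/325]
  50 → container 3  [load 100/325]
  100 → container 3  [load 200/325]
  25 → container 1  [load 325/325]
3 containers opened.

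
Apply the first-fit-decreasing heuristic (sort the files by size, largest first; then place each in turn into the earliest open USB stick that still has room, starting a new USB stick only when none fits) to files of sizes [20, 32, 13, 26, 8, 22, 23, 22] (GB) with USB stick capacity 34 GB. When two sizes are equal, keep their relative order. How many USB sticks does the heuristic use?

6

Sorted descending: 32, 26, 23, 22, 22, 20, 13, 8.
  32 → USB stick 1 (new)  [load 32/34]
  26 → USB stick 2 (new)  [load 26/34]
  23 → USB stick 3 (new)  [load 23/34]
  22 → USB stick 4 (new)  [load 22/34]
  22 → USB stick 5 (new)  [load 22/34]
  20 → USB stick 6 (new)  [load 20/34]
  13 → USB stick 6  [load 33/34]
  8 → USB stick 2  [load 34/34]
6 USB sticks opened.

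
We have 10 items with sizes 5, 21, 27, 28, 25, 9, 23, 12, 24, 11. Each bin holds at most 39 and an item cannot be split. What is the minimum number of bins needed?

Total = 28 + 27 + 25 + 24 + 23 + 21 + 12 + 11 + 9 + 5 = 185.
Lower bound: ⌈185/39⌉ = 5 bins.
Also, 6 items each exceed 39/2, and no two of those can share a bin, so at least 6 bins are needed.
A packing using 6 bins:
  bin 1: 28 + 11 = 39
  bin 2: 27 + 12 = 39
  bin 3: 25 + 9 + 5 = 39
  bin 4: 24 = 24
  bin 5: 23 = 23
  bin 6: 21 = 21
This matches the lower bound, so 6 is optimal.

6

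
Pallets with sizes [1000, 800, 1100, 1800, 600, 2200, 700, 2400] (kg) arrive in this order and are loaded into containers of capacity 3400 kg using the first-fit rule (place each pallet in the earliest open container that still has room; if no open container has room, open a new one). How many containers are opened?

4

  1000 → container 1 (new)  [load 1000/3400]
  800 → container 1  [load 1800/3400]
  1100 → container 1  [load 2900/3400]
  1800 → container 2 (new)  [load 1800/3400]
  600 → container 2  [load 2400/3400]
  2200 → container 3 (new)  [load 2200/3400]
  700 → container 2  [load 3100/3400]
  2400 → container 4 (new)  [load 2400/3400]
4 containers opened.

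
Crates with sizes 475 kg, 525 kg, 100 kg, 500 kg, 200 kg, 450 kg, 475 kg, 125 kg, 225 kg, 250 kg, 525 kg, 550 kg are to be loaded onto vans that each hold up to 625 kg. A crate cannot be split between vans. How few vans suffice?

9

Total = 550 + 525 + 525 + 500 + 475 + 475 + 450 + 250 + 225 + 200 + 125 + 100 = 4400 kg.
Lower bound: ⌈4400/625⌉ = 8 vans.
A packing using 9 vans:
  van 1: 550 = 550
  van 2: 525 + 100 = 625
  van 3: 525 = 525
  van 4: 500 + 125 = 625
  van 5: 475 = 475
  van 6: 475 = 475
  van 7: 450 = 450
  van 8: 250 + 225 = 475
  van 9: 200 = 200
No arrangement into 8 vans stays within capacity, so 9 is optimal.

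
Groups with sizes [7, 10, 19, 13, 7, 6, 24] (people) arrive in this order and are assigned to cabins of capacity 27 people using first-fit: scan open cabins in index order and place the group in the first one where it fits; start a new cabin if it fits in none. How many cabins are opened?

  7 → cabin 1 (new)  [load 7/27]
  10 → cabin 1  [load 17/27]
  19 → cabin 2 (new)  [load 19/27]
  13 → cabin 3 (new)  [load 13/27]
  7 → cabin 1  [load 24/27]
  6 → cabin 2  [load 25/27]
  24 → cabin 4 (new)  [load 24/27]
4 cabins opened.

4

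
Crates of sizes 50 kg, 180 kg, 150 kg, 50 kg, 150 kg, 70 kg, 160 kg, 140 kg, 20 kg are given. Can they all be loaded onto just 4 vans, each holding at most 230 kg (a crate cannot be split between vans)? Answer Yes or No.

No

Total = 970 kg; ⌈970/230⌉ = 5.
At least 5 vans are required, but only 4 are allowed.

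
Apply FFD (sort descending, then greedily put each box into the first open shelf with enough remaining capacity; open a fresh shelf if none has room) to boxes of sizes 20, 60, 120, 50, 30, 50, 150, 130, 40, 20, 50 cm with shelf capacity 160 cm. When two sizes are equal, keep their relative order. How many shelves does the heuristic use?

5

Sorted descending: 150, 130, 120, 60, 50, 50, 50, 40, 30, 20, 20.
  150 → shelf 1 (new)  [load 150/160]
  130 → shelf 2 (new)  [load 130/160]
  120 → shelf 3 (new)  [load 120/160]
  60 → shelf 4 (new)  [load 60/160]
  50 → shelf 4  [load 110/160]
  50 → shelf 4  [load 160/160]
  50 → shelf 5 (new)  [load 50/160]
  40 → shelf 3  [load 160/160]
  30 → shelf 2  [load 160/160]
  20 → shelf 5  [load 70/160]
  20 → shelf 5  [load 90/160]
5 shelves opened.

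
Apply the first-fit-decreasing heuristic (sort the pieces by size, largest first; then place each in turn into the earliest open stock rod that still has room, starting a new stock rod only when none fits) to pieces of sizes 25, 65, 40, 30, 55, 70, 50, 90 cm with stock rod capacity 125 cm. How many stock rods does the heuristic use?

Sorted descending: 90, 70, 65, 55, 50, 40, 30, 25.
  90 → stock rod 1 (new)  [load 90/125]
  70 → stock rod 2 (new)  [load 70/125]
  65 → stock rod 3 (new)  [load 65/125]
  55 → stock rod 2  [load 125/125]
  50 → stock rod 3  [load 115/125]
  40 → stock rod 4 (new)  [load 40/125]
  30 → stock rod 1  [load 120/125]
  25 → stock rod 4  [load 65/125]
4 stock rods opened.

4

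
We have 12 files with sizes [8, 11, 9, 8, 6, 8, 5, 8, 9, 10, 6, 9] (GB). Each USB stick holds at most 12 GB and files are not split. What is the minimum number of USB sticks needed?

Total = 11 + 10 + 9 + 9 + 9 + 8 + 8 + 8 + 8 + 6 + 6 + 5 = 97 GB.
Lower bound: ⌈97/12⌉ = 9 USB sticks.
A packing using 11 USB sticks:
  USB stick 1: 11 = 11
  USB stick 2: 10 = 10
  USB stick 3: 9 = 9
  USB stick 4: 9 = 9
  USB stick 5: 9 = 9
  USB stick 6: 8 = 8
  USB stick 7: 8 = 8
  USB stick 8: 8 = 8
  USB stick 9: 8 = 8
  USB stick 10: 6 + 6 = 12
  USB stick 11: 5 = 5
No arrangement into 10 USB sticks stays within capacity, so 11 is optimal.

11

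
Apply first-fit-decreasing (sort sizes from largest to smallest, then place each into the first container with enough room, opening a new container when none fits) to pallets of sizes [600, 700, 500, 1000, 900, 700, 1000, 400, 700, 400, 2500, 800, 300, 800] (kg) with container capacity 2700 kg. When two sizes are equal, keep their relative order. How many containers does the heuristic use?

5

Sorted descending: 2500, 1000, 1000, 900, 800, 800, 700, 700, 700, 600, 500, 400, 400, 300.
  2500 → container 1 (new)  [load 2500/2700]
  1000 → container 2 (new)  [load 1000/2700]
  1000 → container 2  [load 2000/2700]
  900 → container 3 (new)  [load 900/2700]
  800 → container 3  [load 1700/2700]
  800 → container 3  [load 2500/2700]
  700 → container 2  [load 2700/2700]
  700 → container 4 (new)  [load 700/2700]
  700 → container 4  [load 1400/2700]
  600 → container 4  [load 2000/2700]
  500 → container 4  [load 2500/2700]
  400 → container 5 (new)  [load 400/2700]
  400 → container 5  [load 800/2700]
  300 → container 5  [load 1100/2700]
5 containers opened.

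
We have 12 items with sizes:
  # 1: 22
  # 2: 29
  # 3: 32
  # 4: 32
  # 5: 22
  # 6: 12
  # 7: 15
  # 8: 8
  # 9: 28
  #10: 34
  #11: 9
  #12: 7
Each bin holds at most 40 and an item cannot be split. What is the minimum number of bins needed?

Total = 34 + 32 + 32 + 29 + 28 + 22 + 22 + 15 + 12 + 9 + 8 + 7 = 250.
Lower bound: ⌈250/40⌉ = 7 bins.
A packing using 7 bins:
  bin 1: 34 = 34
  bin 2: 32 + 8 = 40
  bin 3: 32 + 7 = 39
  bin 4: 29 + 9 = 38
  bin 5: 28 + 12 = 40
  bin 6: 22 + 15 = 37
  bin 7: 22 = 22
This matches the lower bound, so 7 is optimal.

7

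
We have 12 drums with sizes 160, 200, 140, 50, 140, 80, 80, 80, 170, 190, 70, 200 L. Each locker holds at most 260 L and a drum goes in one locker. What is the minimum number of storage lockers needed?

7

Total = 200 + 200 + 190 + 170 + 160 + 140 + 140 + 80 + 80 + 80 + 70 + 50 = 1560 L.
Lower bound: ⌈1560/260⌉ = 6 storage lockers.
Also, 7 drums each exceed 130 L, and no two of those can share a locker, so at least 7 storage lockers are needed.
A packing using 7 storage lockers:
  locker 1: 200 + 50 = 250
  locker 2: 200 = 200
  locker 3: 190 + 70 = 260
  locker 4: 170 + 80 = 250
  locker 5: 160 + 80 = 240
  locker 6: 140 + 80 = 220
  locker 7: 140 = 140
This matches the lower bound, so 7 is optimal.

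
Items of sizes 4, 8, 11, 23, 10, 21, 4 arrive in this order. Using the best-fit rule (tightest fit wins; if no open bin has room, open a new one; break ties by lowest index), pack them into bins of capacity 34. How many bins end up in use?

  4 → bin 1 (new)  [load 4/34]
  8 → bin 1  [load 12/34]
  11 → bin 1  [load 23/34]
  23 → bin 2 (new)  [load 23/34]
  10 → bin 1  [load 33/34]
  21 → bin 3 (new)  [load 21/34]
  4 → bin 2  [load 27/34]
3 bins opened.

3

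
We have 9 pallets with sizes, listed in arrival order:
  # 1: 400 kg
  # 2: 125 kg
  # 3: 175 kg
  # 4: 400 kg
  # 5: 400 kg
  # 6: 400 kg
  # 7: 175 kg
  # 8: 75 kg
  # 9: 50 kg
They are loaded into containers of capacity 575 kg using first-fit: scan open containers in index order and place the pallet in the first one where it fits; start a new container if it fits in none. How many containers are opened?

  400 → container 1 (new)  [load 400/575]
  125 → container 1  [load 525/575]
  175 → container 2 (new)  [load 175/575]
  400 → container 2  [load 575/575]
  400 → container 3 (new)  [load 400/575]
  400 → container 4 (new)  [load 400/575]
  175 → container 3  [load 575/575]
  75 → container 4  [load 475/575]
  50 → container 1  [load 575/575]
4 containers opened.

4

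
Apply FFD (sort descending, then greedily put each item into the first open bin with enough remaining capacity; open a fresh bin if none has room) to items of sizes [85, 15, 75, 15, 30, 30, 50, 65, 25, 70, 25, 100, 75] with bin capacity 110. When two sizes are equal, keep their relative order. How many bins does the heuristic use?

Sorted descending: 100, 85, 75, 75, 70, 65, 50, 30, 30, 25, 25, 15, 15.
  100 → bin 1 (new)  [load 100/110]
  85 → bin 2 (new)  [load 85/110]
  75 → bin 3 (new)  [load 75/110]
  75 → bin 4 (new)  [load 75/110]
  70 → bin 5 (new)  [load 70/110]
  65 → bin 6 (new)  [load 65/110]
  50 → bin 7 (new)  [load 50/110]
  30 → bin 3  [load 105/110]
  30 → bin 4  [load 105/110]
  25 → bin 2  [load 110/110]
  25 → bin 5  [load 95/110]
  15 → bin 5  [load 110/110]
  15 → bin 6  [load 80/110]
7 bins opened.

7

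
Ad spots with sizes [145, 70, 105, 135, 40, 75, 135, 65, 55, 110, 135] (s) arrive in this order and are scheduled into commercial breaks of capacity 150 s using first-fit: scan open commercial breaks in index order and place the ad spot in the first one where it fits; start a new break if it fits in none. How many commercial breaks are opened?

  145 → break 1 (new)  [load 145/150]
  70 → break 2 (new)  [load 70/150]
  105 → break 3 (new)  [load 105/150]
  135 → break 4 (new)  [load 135/150]
  40 → break 2  [load 110/150]
  75 → break 5 (new)  [load 75/150]
  135 → break 6 (new)  [load 135/150]
  65 → break 5  [load 140/150]
  55 → break 7 (new)  [load 55/150]
  110 → break 8 (new)  [load 110/150]
  135 → break 9 (new)  [load 135/150]
9 commercial breaks opened.

9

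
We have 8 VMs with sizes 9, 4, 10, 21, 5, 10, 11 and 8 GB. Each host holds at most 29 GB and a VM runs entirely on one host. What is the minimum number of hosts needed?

3

Total = 21 + 11 + 10 + 10 + 9 + 8 + 5 + 4 = 78 GB.
Lower bound: ⌈78/29⌉ = 3 hosts.
A packing using 3 hosts:
  host 1: 21 + 8 = 29
  host 2: 11 + 10 + 5 = 26
  host 3: 10 + 9 + 4 = 23
This matches the lower bound, so 3 is optimal.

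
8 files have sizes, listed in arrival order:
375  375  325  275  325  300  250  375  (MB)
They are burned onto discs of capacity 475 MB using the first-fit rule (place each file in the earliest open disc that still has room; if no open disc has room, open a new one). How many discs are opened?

8

  375 → disc 1 (new)  [load 375/475]
  375 → disc 2 (new)  [load 375/475]
  325 → disc 3 (new)  [load 325/475]
  275 → disc 4 (new)  [load 275/475]
  325 → disc 5 (new)  [load 325/475]
  300 → disc 6 (new)  [load 300/475]
  250 → disc 7 (new)  [load 250/475]
  375 → disc 8 (new)  [load 375/475]
8 discs opened.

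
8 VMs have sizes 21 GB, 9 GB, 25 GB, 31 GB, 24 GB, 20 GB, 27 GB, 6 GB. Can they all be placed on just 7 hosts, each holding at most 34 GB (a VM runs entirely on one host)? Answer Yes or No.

Yes

A valid assignment using 6 hosts:
  host 1: 31 = 31
  host 2: 27 + 6 = 33
  host 3: 25 + 9 = 34
  host 4: 24 = 24
  host 5: 21 = 21
  host 6: 20 = 20
That uses only 6 ≤ 7, so 7 hosts are enough.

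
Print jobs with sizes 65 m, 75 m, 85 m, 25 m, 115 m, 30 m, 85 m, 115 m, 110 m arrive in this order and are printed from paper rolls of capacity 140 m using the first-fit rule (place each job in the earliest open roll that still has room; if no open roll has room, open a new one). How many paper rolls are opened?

  65 → roll 1 (new)  [load 65/140]
  75 → roll 1  [load 140/140]
  85 → roll 2 (new)  [load 85/140]
  25 → roll 2  [load 110/140]
  115 → roll 3 (new)  [load 115/140]
  30 → roll 2  [load 140/140]
  85 → roll 4 (new)  [load 85/140]
  115 → roll 5 (new)  [load 115/140]
  110 → roll 6 (new)  [load 110/140]
6 paper rolls opened.

6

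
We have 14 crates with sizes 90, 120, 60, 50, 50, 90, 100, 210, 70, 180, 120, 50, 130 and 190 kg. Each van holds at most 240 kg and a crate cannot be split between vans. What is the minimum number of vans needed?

Total = 210 + 190 + 180 + 130 + 120 + 120 + 100 + 90 + 90 + 70 + 60 + 50 + 50 + 50 = 1510 kg.
Lower bound: ⌈1510/240⌉ = 7 vans.
A packing using 7 vans:
  van 1: 210 = 210
  van 2: 190 + 50 = 240
  van 3: 180 + 60 = 240
  van 4: 130 + 100 = 230
  van 5: 120 + 120 = 240
  van 6: 90 + 90 + 50 = 230
  van 7: 70 + 50 = 120
This matches the lower bound, so 7 is optimal.

7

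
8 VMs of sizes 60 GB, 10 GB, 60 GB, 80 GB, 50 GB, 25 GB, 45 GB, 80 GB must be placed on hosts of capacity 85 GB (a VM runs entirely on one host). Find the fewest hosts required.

Total = 80 + 80 + 60 + 60 + 50 + 45 + 25 + 10 = 410 GB.
Lower bound: ⌈410/85⌉ = 5 hosts.
Also, 6 VMs each exceed 85/2 GB, and no two of those can share a host, so at least 6 hosts are needed.
A packing using 6 hosts:
  host 1: 80 = 80
  host 2: 80 = 80
  host 3: 60 + 25 = 85
  host 4: 60 + 10 = 70
  host 5: 50 = 50
  host 6: 45 = 45
This matches the lower bound, so 6 is optimal.

6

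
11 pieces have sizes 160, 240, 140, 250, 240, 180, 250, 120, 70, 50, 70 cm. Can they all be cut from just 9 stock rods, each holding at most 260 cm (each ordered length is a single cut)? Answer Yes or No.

A valid assignment using 8 stock rods:
  stock rod 1: 250 = 250
  stock rod 2: 250 = 250
  stock rod 3: 240 = 240
  stock rod 4: 240 = 240
  stock rod 5: 180 + 70 = 250
  stock rod 6: 160 + 70 = 230
  stock rod 7: 140 + 120 = 260
  stock rod 8: 50 = 50
That uses only 8 ≤ 9, so 9 stock rods are enough.

Yes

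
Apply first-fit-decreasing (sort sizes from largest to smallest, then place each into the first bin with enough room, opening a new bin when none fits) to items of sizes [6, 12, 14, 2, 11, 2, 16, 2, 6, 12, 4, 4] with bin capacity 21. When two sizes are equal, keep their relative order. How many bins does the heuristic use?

Sorted descending: 16, 14, 12, 12, 11, 6, 6, 4, 4, 2, 2, 2.
  16 → bin 1 (new)  [load 16/21]
  14 → bin 2 (new)  [load 14/21]
  12 → bin 3 (new)  [load 12/21]
  12 → bin 4 (new)  [load 12/21]
  11 → bin 5 (new)  [load 11/21]
  6 → bin 2  [load 20/21]
  6 → bin 3  [load 18/21]
  4 → bin 1  [load 20/21]
  4 → bin 4  [load 16/21]
  2 → bin 3  [load 20/21]
  2 → bin 4  [load 18/21]
  2 → bin 4  [load 20/21]
5 bins opened.

5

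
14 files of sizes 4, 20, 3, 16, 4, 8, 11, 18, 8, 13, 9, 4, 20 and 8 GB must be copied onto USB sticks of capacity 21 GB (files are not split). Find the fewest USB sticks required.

Total = 20 + 20 + 18 + 16 + 13 + 11 + 9 + 8 + 8 + 8 + 4 + 4 + 4 + 3 = 146 GB.
Lower bound: ⌈146/21⌉ = 7 USB sticks.
A packing using 8 USB sticks:
  USB stick 1: 20 = 20
  USB stick 2: 20 = 20
  USB stick 3: 18 + 3 = 21
  USB stick 4: 16 + 4 = 20
  USB stick 5: 13 + 8 = 21
  USB stick 6: 11 + 9 = 20
  USB stick 7: 8 + 8 + 4 = 20
  USB stick 8: 4 = 4
No arrangement into 7 USB sticks stays within capacity, so 8 is optimal.

8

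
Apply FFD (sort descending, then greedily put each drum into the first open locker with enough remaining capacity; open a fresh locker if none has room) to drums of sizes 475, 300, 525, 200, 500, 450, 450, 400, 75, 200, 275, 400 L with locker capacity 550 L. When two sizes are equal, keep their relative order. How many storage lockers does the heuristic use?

9

Sorted descending: 525, 500, 475, 450, 450, 400, 400, 300, 275, 200, 200, 75.
  525 → locker 1 (new)  [load 525/550]
  500 → locker 2 (new)  [load 500/550]
  475 → locker 3 (new)  [load 475/550]
  450 → locker 4 (new)  [load 450/550]
  450 → locker 5 (new)  [load 450/550]
  400 → locker 6 (new)  [load 400/550]
  400 → locker 7 (new)  [load 400/550]
  300 → locker 8 (new)  [load 300/550]
  275 → locker 9 (new)  [load 275/550]
  200 → locker 8  [load 500/550]
  200 → locker 9  [load 475/550]
  75 → locker 3  [load 550/550]
9 storage lockers opened.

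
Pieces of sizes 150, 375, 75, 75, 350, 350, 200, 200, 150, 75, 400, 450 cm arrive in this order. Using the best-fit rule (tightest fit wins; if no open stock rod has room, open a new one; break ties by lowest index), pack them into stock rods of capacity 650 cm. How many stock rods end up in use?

5

  150 → stock rod 1 (new)  [load 150/650]
  375 → stock rod 1  [load 525/650]
  75 → stock rod 1  [load 600/650]
  75 → stock rod 2 (new)  [load 75/650]
  350 → stock rod 2  [load 425/650]
  350 → stock rod 3 (new)  [load 350/650]
  200 → stock rod 2  [load 625/650]
  200 → stock rod 3  [load 550/650]
  150 → stock rod 4 (new)  [load 150/650]
  75 → stock rod 3  [load 625/650]
  400 → stock rod 4  [load 550/650]
  450 → stock rod 5 (new)  [load 450/650]
5 stock rods opened.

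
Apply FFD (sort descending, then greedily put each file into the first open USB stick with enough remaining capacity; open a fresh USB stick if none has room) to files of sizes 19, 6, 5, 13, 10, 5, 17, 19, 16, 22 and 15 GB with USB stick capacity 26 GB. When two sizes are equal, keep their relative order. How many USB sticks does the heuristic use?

7

Sorted descending: 22, 19, 19, 17, 16, 15, 13, 10, 6, 5, 5.
  22 → USB stick 1 (new)  [load 22/26]
  19 → USB stick 2 (new)  [load 19/26]
  19 → USB stick 3 (new)  [load 19/26]
  17 → USB stick 4 (new)  [load 17/26]
  16 → USB stick 5 (new)  [load 16/26]
  15 → USB stick 6 (new)  [load 15/26]
  13 → USB stick 7 (new)  [load 13/26]
  10 → USB stick 5  [load 26/26]
  6 → USB stick 2  [load 25/26]
  5 → USB stick 3  [load 24/26]
  5 → USB stick 4  [load 22/26]
7 USB sticks opened.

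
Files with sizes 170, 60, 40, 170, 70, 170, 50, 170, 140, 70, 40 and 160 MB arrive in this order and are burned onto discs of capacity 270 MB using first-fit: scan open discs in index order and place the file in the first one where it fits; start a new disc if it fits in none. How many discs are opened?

  170 → disc 1 (new)  [load 170/270]
  60 → disc 1  [load 230/270]
  40 → disc 1  [load 270/270]
  170 → disc 2 (new)  [load 170/270]
  70 → disc 2  [load 240/270]
  170 → disc 3 (new)  [load 170/270]
  50 → disc 3  [load 220/270]
  170 → disc 4 (new)  [load 170/270]
  140 → disc 5 (new)  [load 140/270]
  70 → disc 4  [load 240/270]
  40 → disc 3  [load 260/270]
  160 → disc 6 (new)  [load 160/270]
6 discs opened.

6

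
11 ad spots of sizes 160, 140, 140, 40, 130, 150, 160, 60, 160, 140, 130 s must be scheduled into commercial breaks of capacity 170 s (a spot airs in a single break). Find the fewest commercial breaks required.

Total = 160 + 160 + 160 + 150 + 140 + 140 + 140 + 130 + 130 + 60 + 40 = 1410 s.
Lower bound: ⌈1410/170⌉ = 9 commercial breaks.
A packing using 10 commercial breaks:
  break 1: 160 = 160
  break 2: 160 = 160
  break 3: 160 = 160
  break 4: 150 = 150
  break 5: 140 = 140
  break 6: 140 = 140
  break 7: 140 = 140
  break 8: 130 + 40 = 170
  break 9: 130 = 130
  break 10: 60 = 60
No arrangement into 9 commercial breaks stays within capacity, so 10 is optimal.

10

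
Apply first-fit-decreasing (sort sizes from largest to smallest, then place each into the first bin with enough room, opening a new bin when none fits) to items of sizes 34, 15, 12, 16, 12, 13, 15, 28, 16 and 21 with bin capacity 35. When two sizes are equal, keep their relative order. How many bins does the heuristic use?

Sorted descending: 34, 28, 21, 16, 16, 15, 15, 13, 12, 12.
  34 → bin 1 (new)  [load 34/35]
  28 → bin 2 (new)  [load 28/35]
  21 → bin 3 (new)  [load 21/35]
  16 → bin 4 (new)  [load 16/35]
  16 → bin 4  [load 32/35]
  15 → bin 5 (new)  [load 15/35]
  15 → bin 5  [load 30/35]
  13 → bin 3  [load 34/35]
  12 → bin 6 (new)  [load 12/35]
  12 → bin 6  [load 24/35]
6 bins opened.

6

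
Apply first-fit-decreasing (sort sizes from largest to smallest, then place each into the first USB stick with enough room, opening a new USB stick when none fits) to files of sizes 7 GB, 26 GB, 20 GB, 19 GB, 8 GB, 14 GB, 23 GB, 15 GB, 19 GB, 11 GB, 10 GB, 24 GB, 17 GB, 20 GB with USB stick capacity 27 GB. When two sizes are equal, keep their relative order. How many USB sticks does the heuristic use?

10

Sorted descending: 26, 24, 23, 20, 20, 19, 19, 17, 15, 14, 11, 10, 8, 7.
  26 → USB stick 1 (new)  [load 26/27]
  24 → USB stick 2 (new)  [load 24/27]
  23 → USB stick 3 (new)  [load 23/27]
  20 → USB stick 4 (new)  [load 20/27]
  20 → USB stick 5 (new)  [load 20/27]
  19 → USB stick 6 (new)  [load 19/27]
  19 → USB stick 7 (new)  [load 19/27]
  17 → USB stick 8 (new)  [load 17/27]
  15 → USB stick 9 (new)  [load 15/27]
  14 → USB stick 10 (new)  [load 14/27]
  11 → USB stick 9  [load 26/27]
  10 → USB stick 8  [load 27/27]
  8 → USB stick 6  [load 27/27]
  7 → USB stick 4  [load 27/27]
10 USB sticks opened.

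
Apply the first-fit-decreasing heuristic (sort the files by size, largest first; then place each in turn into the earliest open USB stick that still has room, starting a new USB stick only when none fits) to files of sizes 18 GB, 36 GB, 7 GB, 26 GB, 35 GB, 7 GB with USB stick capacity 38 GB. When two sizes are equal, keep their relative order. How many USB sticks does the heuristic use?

4

Sorted descending: 36, 35, 26, 18, 7, 7.
  36 → USB stick 1 (new)  [load 36/38]
  35 → USB stick 2 (new)  [load 35/38]
  26 → USB stick 3 (new)  [load 26/38]
  18 → USB stick 4 (new)  [load 18/38]
  7 → USB stick 3  [load 33/38]
  7 → USB stick 4  [load 25/38]
4 USB sticks opened.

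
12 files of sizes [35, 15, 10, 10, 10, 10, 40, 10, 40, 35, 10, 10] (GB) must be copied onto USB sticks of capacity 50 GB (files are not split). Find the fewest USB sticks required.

Total = 40 + 40 + 35 + 35 + 15 + 10 + 10 + 10 + 10 + 10 + 10 + 10 = 235 GB.
Lower bound: ⌈235/50⌉ = 5 USB sticks.
A packing using 5 USB sticks:
  USB stick 1: 40 + 10 = 50
  USB stick 2: 40 + 10 = 50
  USB stick 3: 35 + 15 = 50
  USB stick 4: 35 + 10 = 45
  USB stick 5: 10 + 10 + 10 + 10 = 40
This matches the lower bound, so 5 is optimal.

5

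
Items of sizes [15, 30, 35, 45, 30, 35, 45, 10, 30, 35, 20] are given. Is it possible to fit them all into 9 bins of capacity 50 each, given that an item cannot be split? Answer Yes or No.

A valid assignment using 8 bins:
  bin 1: 45 = 45
  bin 2: 45 = 45
  bin 3: 35 + 15 = 50
  bin 4: 35 + 10 = 45
  bin 5: 35 = 35
  bin 6: 30 + 20 = 50
  bin 7: 30 = 30
  bin 8: 30 = 30
That uses only 8 ≤ 9, so 9 bins are enough.

Yes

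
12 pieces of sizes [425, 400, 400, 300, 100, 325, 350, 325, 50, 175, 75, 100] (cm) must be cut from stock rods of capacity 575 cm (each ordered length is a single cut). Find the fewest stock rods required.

Total = 425 + 400 + 400 + 350 + 325 + 325 + 300 + 175 + 100 + 100 + 75 + 50 = 3025 cm.
Lower bound: ⌈3025/575⌉ = 6 stock rods.
Also, 7 pieces each exceed 575/2 cm, and no two of those can share a stock rod, so at least 7 stock rods are needed.
A packing using 7 stock rods:
  stock rod 1: 425 + 100 + 50 = 575
  stock rod 2: 400 + 175 = 575
  stock rod 3: 400 + 100 + 75 = 575
  stock rod 4: 350 = 350
  stock rod 5: 325 = 325
  stock rod 6: 325 = 325
  stock rod 7: 300 = 300
This matches the lower bound, so 7 is optimal.

7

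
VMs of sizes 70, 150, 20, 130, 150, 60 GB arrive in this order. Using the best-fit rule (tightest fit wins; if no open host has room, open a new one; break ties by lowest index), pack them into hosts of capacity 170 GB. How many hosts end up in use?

  70 → host 1 (new)  [load 70/170]
  150 → host 2 (new)  [load 150/170]
  20 → host 2  [load 170/170]
  130 → host 3 (new)  [load 130/170]
  150 → host 4 (new)  [load 150/170]
  60 → host 1  [load 130/170]
4 hosts opened.

4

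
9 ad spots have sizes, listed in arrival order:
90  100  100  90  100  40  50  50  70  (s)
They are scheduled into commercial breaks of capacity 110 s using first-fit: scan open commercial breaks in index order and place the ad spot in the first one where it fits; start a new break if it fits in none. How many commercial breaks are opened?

  90 → break 1 (new)  [load 90/110]
  100 → break 2 (new)  [load 100/110]
  100 → break 3 (new)  [load 100/110]
  90 → break 4 (new)  [load 90/110]
  100 → break 5 (new)  [load 100/110]
  40 → break 6 (new)  [load 40/110]
  50 → break 6  [load 90/110]
  50 → break 7 (new)  [load 50/110]
  70 → break 8 (new)  [load 70/110]
8 commercial breaks opened.

8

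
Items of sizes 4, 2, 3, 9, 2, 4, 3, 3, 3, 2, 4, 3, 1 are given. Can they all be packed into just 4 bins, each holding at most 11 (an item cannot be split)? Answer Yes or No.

Yes

A valid assignment using 4 bins:
  bin 1: 9 + 2 = 11
  bin 2: 4 + 4 + 3 = 11
  bin 3: 4 + 3 + 3 + 1 = 11
  bin 4: 3 + 3 + 2 + 2 = 10
Every load is within 11, so 4 bins suffice.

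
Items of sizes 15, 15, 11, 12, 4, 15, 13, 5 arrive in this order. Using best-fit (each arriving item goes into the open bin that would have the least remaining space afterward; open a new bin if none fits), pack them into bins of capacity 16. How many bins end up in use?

6

  15 → bin 1 (new)  [load 15/16]
  15 → bin 2 (new)  [load 15/16]
  11 → bin 3 (new)  [load 11/16]
  12 → bin 4 (new)  [load 12/16]
  4 → bin 4  [load 16/16]
  15 → bin 5 (new)  [load 15/16]
  13 → bin 6 (new)  [load 13/16]
  5 → bin 3  [load 16/16]
6 bins opened.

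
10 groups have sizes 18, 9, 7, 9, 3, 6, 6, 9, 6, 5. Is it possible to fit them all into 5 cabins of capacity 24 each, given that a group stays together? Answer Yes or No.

A valid assignment using 4 cabins:
  cabin 1: 18 + 6 = 24
  cabin 2: 9 + 9 + 6 = 24
  cabin 3: 9 + 7 + 6 = 22
  cabin 4: 5 + 3 = 8
That uses only 4 ≤ 5, so 5 cabins are enough.

Yes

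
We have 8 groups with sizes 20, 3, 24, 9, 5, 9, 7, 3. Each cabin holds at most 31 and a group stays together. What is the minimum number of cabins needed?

Total = 24 + 20 + 9 + 9 + 7 + 5 + 3 + 3 = 80.
Lower bound: ⌈80/31⌉ = 3 cabins.
A packing using 3 cabins:
  cabin 1: 24 + 7 = 31
  cabin 2: 20 + 9 = 29
  cabin 3: 9 + 5 + 3 + 3 = 20
This matches the lower bound, so 3 is optimal.

3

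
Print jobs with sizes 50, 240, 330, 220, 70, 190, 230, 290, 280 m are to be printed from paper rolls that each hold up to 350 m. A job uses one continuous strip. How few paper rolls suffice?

7

Total = 330 + 290 + 280 + 240 + 230 + 220 + 190 + 70 + 50 = 1900 m.
Lower bound: ⌈1900/350⌉ = 6 paper rolls.
Also, 7 print jobs each exceed 175 m, and no two of those can share a roll, so at least 7 paper rolls are needed.
A packing using 7 paper rolls:
  roll 1: 330 = 330
  roll 2: 290 + 50 = 340
  roll 3: 280 + 70 = 350
  roll 4: 240 = 240
  roll 5: 230 = 230
  roll 6: 220 = 220
  roll 7: 190 = 190
This matches the lower bound, so 7 is optimal.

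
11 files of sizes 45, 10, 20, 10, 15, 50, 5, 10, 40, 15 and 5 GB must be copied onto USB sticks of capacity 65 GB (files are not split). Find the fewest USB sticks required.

4

Total = 50 + 45 + 40 + 20 + 15 + 15 + 10 + 10 + 10 + 5 + 5 = 225 GB.
Lower bound: ⌈225/65⌉ = 4 USB sticks.
A packing using 4 USB sticks:
  USB stick 1: 50 + 15 = 65
  USB stick 2: 45 + 20 = 65
  USB stick 3: 40 + 15 + 10 = 65
  USB stick 4: 10 + 10 + 5 + 5 = 30
This matches the lower bound, so 4 is optimal.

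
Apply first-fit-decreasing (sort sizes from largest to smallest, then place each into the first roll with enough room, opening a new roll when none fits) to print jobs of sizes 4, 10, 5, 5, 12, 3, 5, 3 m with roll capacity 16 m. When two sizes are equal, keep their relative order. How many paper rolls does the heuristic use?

3

Sorted descending: 12, 10, 5, 5, 5, 4, 3, 3.
  12 → roll 1 (new)  [load 12/16]
  10 → roll 2 (new)  [load 10/16]
  5 → roll 2  [load 15/16]
  5 → roll 3 (new)  [load 5/16]
  5 → roll 3  [load 10/16]
  4 → roll 1  [load 16/16]
  3 → roll 3  [load 13/16]
  3 → roll 3  [load 16/16]
3 paper rolls opened.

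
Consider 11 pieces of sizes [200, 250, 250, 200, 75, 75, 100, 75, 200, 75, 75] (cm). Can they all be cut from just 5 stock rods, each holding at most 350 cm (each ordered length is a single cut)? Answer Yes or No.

Yes

A valid assignment using 5 stock rods:
  stock rod 1: 250 + 100 = 350
  stock rod 2: 250 + 75 = 325
  stock rod 3: 200 + 75 + 75 = 350
  stock rod 4: 200 + 75 + 75 = 350
  stock rod 5: 200 = 200
Every load is within 350 cm, so 5 stock rods suffice.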